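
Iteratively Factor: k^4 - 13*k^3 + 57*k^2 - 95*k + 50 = (k - 5)*(k^3 - 8*k^2 + 17*k - 10) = (k - 5)*(k - 2)*(k^2 - 6*k + 5) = (k - 5)*(k - 2)*(k - 1)*(k - 5)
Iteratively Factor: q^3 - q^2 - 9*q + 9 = (q - 1)*(q^2 - 9) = (q - 3)*(q - 1)*(q + 3)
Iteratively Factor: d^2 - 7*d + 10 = (d - 2)*(d - 5)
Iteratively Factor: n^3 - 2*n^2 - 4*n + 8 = (n - 2)*(n^2 - 4) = (n - 2)^2*(n + 2)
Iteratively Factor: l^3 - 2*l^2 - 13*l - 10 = (l + 1)*(l^2 - 3*l - 10) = (l - 5)*(l + 1)*(l + 2)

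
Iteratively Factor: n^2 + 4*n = (n)*(n + 4)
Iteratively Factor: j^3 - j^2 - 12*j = (j - 4)*(j^2 + 3*j) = j*(j - 4)*(j + 3)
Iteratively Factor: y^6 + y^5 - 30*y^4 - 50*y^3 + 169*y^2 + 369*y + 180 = (y + 3)*(y^5 - 2*y^4 - 24*y^3 + 22*y^2 + 103*y + 60) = (y + 1)*(y + 3)*(y^4 - 3*y^3 - 21*y^2 + 43*y + 60) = (y + 1)^2*(y + 3)*(y^3 - 4*y^2 - 17*y + 60) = (y - 5)*(y + 1)^2*(y + 3)*(y^2 + y - 12) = (y - 5)*(y - 3)*(y + 1)^2*(y + 3)*(y + 4)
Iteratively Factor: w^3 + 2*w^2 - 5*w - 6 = (w - 2)*(w^2 + 4*w + 3) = (w - 2)*(w + 1)*(w + 3)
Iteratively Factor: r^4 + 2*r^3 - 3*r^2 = (r)*(r^3 + 2*r^2 - 3*r) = r*(r - 1)*(r^2 + 3*r) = r*(r - 1)*(r + 3)*(r)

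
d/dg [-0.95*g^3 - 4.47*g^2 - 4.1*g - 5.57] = -2.85*g^2 - 8.94*g - 4.1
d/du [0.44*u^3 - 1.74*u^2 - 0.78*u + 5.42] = 1.32*u^2 - 3.48*u - 0.78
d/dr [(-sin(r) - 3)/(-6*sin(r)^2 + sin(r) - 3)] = 6*(-6*sin(r) + cos(r)^2)*cos(r)/(6*sin(r)^2 - sin(r) + 3)^2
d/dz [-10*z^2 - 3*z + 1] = -20*z - 3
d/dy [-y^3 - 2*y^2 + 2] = y*(-3*y - 4)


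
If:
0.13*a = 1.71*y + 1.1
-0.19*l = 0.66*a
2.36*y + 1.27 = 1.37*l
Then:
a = 0.05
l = -0.17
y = -0.64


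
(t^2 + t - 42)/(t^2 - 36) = (t + 7)/(t + 6)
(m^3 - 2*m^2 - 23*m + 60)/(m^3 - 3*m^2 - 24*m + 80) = (m - 3)/(m - 4)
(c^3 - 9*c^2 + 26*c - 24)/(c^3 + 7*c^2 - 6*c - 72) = (c^2 - 6*c + 8)/(c^2 + 10*c + 24)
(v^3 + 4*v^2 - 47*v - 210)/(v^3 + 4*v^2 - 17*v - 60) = (v^2 - v - 42)/(v^2 - v - 12)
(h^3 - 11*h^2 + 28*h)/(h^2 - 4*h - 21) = h*(h - 4)/(h + 3)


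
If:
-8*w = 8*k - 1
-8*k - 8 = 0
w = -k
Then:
No Solution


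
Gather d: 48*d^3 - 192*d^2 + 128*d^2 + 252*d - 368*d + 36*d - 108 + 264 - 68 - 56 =48*d^3 - 64*d^2 - 80*d + 32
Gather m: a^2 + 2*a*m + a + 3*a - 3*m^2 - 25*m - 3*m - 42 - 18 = a^2 + 4*a - 3*m^2 + m*(2*a - 28) - 60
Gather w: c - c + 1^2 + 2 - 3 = 0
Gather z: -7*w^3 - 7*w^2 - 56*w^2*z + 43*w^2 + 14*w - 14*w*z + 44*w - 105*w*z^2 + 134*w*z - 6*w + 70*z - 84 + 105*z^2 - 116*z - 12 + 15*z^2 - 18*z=-7*w^3 + 36*w^2 + 52*w + z^2*(120 - 105*w) + z*(-56*w^2 + 120*w - 64) - 96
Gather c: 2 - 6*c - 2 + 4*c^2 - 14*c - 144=4*c^2 - 20*c - 144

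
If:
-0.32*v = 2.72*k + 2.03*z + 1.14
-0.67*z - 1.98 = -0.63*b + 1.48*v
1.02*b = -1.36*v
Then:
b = 0.385057471264368*z + 1.13793103448276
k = -0.712347870182556*z - 0.318711967545639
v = -0.288793103448276*z - 0.853448275862069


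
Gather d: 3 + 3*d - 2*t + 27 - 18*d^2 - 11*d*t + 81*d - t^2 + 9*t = -18*d^2 + d*(84 - 11*t) - t^2 + 7*t + 30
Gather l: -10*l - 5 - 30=-10*l - 35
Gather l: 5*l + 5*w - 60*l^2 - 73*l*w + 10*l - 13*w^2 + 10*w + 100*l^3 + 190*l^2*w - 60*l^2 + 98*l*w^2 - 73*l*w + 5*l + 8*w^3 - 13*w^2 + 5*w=100*l^3 + l^2*(190*w - 120) + l*(98*w^2 - 146*w + 20) + 8*w^3 - 26*w^2 + 20*w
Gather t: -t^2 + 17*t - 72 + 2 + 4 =-t^2 + 17*t - 66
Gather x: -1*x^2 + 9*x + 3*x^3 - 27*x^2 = 3*x^3 - 28*x^2 + 9*x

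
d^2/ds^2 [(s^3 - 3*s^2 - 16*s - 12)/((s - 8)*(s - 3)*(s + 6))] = 4*(s^6 + 39*s^5 - 537*s^4 + 2773*s^3 - 5094*s^2 + 12636*s - 94392)/(s^9 - 15*s^8 - 51*s^7 + 1567*s^6 - 2178*s^5 - 51948*s^4 + 169560*s^3 + 451008*s^2 - 2612736*s + 2985984)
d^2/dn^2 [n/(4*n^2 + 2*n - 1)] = 4*(8*n^3 + 6*n + 1)/(64*n^6 + 96*n^5 - 40*n^3 + 6*n - 1)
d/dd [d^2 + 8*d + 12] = 2*d + 8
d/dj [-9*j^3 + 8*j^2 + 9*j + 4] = -27*j^2 + 16*j + 9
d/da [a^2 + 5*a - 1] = 2*a + 5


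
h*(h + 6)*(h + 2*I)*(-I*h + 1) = -I*h^4 + 3*h^3 - 6*I*h^3 + 18*h^2 + 2*I*h^2 + 12*I*h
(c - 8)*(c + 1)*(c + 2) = c^3 - 5*c^2 - 22*c - 16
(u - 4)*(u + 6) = u^2 + 2*u - 24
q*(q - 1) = q^2 - q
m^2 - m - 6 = (m - 3)*(m + 2)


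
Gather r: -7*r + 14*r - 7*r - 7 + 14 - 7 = 0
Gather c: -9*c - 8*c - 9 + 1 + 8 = -17*c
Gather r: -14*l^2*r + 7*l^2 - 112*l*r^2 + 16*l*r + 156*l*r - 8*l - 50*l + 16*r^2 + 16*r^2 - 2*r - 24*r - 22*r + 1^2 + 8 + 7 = 7*l^2 - 58*l + r^2*(32 - 112*l) + r*(-14*l^2 + 172*l - 48) + 16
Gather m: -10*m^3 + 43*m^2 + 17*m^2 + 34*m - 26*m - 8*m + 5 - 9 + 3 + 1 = -10*m^3 + 60*m^2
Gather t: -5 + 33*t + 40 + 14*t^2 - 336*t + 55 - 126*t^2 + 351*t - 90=-112*t^2 + 48*t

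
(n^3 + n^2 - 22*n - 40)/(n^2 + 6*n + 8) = n - 5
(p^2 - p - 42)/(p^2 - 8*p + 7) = (p + 6)/(p - 1)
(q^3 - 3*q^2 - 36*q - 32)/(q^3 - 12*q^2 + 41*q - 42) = (q^3 - 3*q^2 - 36*q - 32)/(q^3 - 12*q^2 + 41*q - 42)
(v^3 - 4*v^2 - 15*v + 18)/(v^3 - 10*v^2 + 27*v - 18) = (v + 3)/(v - 3)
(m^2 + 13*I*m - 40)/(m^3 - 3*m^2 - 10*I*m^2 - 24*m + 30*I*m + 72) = (m^2 + 13*I*m - 40)/(m^3 + m^2*(-3 - 10*I) + m*(-24 + 30*I) + 72)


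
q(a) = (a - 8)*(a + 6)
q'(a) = 2*a - 2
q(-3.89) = -25.09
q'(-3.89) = -9.78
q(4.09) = -39.45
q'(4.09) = 6.18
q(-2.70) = -35.31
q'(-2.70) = -7.40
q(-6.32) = 4.58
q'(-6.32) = -14.64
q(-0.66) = -46.24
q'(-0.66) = -3.32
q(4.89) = -33.87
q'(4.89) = 7.78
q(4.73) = -35.09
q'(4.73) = 7.46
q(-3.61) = -27.75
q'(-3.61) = -9.22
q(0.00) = -48.00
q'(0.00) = -2.00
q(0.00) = -48.00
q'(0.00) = -2.00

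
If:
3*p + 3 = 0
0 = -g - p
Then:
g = 1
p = -1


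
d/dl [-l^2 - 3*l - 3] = -2*l - 3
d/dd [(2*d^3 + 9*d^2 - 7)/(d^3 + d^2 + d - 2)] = (-7*d^4 + 4*d^3 + 18*d^2 - 22*d + 7)/(d^6 + 2*d^5 + 3*d^4 - 2*d^3 - 3*d^2 - 4*d + 4)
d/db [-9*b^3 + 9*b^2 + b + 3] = -27*b^2 + 18*b + 1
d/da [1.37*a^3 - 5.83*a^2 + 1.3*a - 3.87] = 4.11*a^2 - 11.66*a + 1.3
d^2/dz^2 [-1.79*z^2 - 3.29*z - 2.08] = -3.58000000000000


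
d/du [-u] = -1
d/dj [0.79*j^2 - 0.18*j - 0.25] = 1.58*j - 0.18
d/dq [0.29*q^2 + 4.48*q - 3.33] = 0.58*q + 4.48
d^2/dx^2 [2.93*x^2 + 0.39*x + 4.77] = 5.86000000000000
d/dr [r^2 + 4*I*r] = 2*r + 4*I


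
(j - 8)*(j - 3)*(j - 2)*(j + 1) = j^4 - 12*j^3 + 33*j^2 - 2*j - 48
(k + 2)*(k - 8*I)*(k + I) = k^3 + 2*k^2 - 7*I*k^2 + 8*k - 14*I*k + 16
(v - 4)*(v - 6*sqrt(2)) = v^2 - 6*sqrt(2)*v - 4*v + 24*sqrt(2)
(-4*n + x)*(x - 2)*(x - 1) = -4*n*x^2 + 12*n*x - 8*n + x^3 - 3*x^2 + 2*x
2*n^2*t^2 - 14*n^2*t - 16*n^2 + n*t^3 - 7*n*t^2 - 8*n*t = (2*n + t)*(t - 8)*(n*t + n)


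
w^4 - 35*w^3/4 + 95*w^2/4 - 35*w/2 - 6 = (w - 4)*(w - 3)*(w - 2)*(w + 1/4)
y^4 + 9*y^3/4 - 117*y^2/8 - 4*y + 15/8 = (y - 3)*(y - 1/4)*(y + 1/2)*(y + 5)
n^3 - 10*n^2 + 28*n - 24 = (n - 6)*(n - 2)^2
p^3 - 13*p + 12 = (p - 3)*(p - 1)*(p + 4)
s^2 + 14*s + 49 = (s + 7)^2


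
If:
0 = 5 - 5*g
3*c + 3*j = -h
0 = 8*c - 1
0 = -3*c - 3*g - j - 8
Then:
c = 1/8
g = 1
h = 135/4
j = -91/8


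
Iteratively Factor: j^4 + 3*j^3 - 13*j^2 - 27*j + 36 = (j - 3)*(j^3 + 6*j^2 + 5*j - 12) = (j - 3)*(j - 1)*(j^2 + 7*j + 12) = (j - 3)*(j - 1)*(j + 3)*(j + 4)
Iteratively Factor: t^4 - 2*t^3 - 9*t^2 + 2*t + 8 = (t + 2)*(t^3 - 4*t^2 - t + 4) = (t + 1)*(t + 2)*(t^2 - 5*t + 4) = (t - 1)*(t + 1)*(t + 2)*(t - 4)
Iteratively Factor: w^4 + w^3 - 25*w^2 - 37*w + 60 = (w + 4)*(w^3 - 3*w^2 - 13*w + 15) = (w - 5)*(w + 4)*(w^2 + 2*w - 3) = (w - 5)*(w + 3)*(w + 4)*(w - 1)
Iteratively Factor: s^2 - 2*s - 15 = (s - 5)*(s + 3)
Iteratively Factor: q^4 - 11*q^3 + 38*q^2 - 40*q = (q - 5)*(q^3 - 6*q^2 + 8*q) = (q - 5)*(q - 2)*(q^2 - 4*q) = q*(q - 5)*(q - 2)*(q - 4)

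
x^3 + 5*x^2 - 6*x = x*(x - 1)*(x + 6)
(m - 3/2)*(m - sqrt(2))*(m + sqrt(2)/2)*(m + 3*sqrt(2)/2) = m^4 - 3*m^3/2 + sqrt(2)*m^3 - 5*m^2/2 - 3*sqrt(2)*m^2/2 - 3*sqrt(2)*m/2 + 15*m/4 + 9*sqrt(2)/4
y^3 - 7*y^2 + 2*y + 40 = (y - 5)*(y - 4)*(y + 2)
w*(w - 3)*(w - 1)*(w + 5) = w^4 + w^3 - 17*w^2 + 15*w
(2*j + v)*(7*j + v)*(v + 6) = 14*j^2*v + 84*j^2 + 9*j*v^2 + 54*j*v + v^3 + 6*v^2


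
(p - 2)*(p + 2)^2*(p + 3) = p^4 + 5*p^3 + 2*p^2 - 20*p - 24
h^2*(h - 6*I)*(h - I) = h^4 - 7*I*h^3 - 6*h^2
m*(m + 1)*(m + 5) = m^3 + 6*m^2 + 5*m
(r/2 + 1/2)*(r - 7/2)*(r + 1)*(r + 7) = r^4/2 + 11*r^3/4 - 33*r^2/4 - 91*r/4 - 49/4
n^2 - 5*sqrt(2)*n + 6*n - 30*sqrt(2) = (n + 6)*(n - 5*sqrt(2))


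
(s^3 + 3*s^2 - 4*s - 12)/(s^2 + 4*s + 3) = (s^2 - 4)/(s + 1)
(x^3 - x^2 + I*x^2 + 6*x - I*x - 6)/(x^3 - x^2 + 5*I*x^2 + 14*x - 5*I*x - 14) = (x + 3*I)/(x + 7*I)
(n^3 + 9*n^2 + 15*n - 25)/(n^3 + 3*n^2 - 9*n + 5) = (n + 5)/(n - 1)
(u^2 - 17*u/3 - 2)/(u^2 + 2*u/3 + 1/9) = 3*(u - 6)/(3*u + 1)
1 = 1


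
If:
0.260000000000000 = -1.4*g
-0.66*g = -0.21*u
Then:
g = -0.19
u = -0.58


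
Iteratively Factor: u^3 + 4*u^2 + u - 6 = (u - 1)*(u^2 + 5*u + 6) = (u - 1)*(u + 2)*(u + 3)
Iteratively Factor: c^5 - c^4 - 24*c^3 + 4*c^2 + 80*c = (c + 2)*(c^4 - 3*c^3 - 18*c^2 + 40*c) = c*(c + 2)*(c^3 - 3*c^2 - 18*c + 40) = c*(c + 2)*(c + 4)*(c^2 - 7*c + 10) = c*(c - 5)*(c + 2)*(c + 4)*(c - 2)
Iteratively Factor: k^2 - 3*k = (k - 3)*(k)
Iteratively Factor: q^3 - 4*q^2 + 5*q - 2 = (q - 1)*(q^2 - 3*q + 2) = (q - 1)^2*(q - 2)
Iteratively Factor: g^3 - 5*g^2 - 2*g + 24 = (g - 3)*(g^2 - 2*g - 8) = (g - 4)*(g - 3)*(g + 2)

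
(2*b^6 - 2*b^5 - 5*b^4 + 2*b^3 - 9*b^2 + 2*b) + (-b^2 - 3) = 2*b^6 - 2*b^5 - 5*b^4 + 2*b^3 - 10*b^2 + 2*b - 3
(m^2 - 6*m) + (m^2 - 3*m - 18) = 2*m^2 - 9*m - 18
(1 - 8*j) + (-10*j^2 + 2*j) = -10*j^2 - 6*j + 1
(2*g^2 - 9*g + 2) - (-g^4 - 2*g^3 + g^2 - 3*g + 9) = g^4 + 2*g^3 + g^2 - 6*g - 7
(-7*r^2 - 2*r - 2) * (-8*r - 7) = 56*r^3 + 65*r^2 + 30*r + 14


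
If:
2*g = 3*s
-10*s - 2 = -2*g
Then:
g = -3/7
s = -2/7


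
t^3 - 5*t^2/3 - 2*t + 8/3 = (t - 2)*(t - 1)*(t + 4/3)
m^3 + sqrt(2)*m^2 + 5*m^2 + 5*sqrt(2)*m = m*(m + 5)*(m + sqrt(2))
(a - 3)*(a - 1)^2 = a^3 - 5*a^2 + 7*a - 3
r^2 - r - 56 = (r - 8)*(r + 7)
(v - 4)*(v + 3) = v^2 - v - 12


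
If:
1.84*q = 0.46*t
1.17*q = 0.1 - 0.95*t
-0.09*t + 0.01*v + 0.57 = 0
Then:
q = 0.02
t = 0.08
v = -56.28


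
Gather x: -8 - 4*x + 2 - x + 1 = -5*x - 5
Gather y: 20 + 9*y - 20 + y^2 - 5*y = y^2 + 4*y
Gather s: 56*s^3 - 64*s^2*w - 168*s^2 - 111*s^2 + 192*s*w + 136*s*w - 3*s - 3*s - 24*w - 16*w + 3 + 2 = 56*s^3 + s^2*(-64*w - 279) + s*(328*w - 6) - 40*w + 5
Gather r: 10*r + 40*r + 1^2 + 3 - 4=50*r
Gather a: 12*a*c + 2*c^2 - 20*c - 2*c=12*a*c + 2*c^2 - 22*c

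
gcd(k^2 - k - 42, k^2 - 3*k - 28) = k - 7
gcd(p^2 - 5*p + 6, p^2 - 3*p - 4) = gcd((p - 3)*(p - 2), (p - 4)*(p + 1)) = 1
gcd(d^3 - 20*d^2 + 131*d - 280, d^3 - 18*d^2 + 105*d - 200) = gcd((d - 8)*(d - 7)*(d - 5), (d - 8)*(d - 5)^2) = d^2 - 13*d + 40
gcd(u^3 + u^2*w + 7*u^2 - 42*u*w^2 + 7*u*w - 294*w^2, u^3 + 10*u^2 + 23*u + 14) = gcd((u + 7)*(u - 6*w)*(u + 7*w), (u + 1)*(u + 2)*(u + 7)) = u + 7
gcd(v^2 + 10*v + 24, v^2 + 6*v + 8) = v + 4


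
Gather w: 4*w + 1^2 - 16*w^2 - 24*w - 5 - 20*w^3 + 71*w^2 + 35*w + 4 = -20*w^3 + 55*w^2 + 15*w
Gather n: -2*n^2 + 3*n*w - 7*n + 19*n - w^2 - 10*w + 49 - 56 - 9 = -2*n^2 + n*(3*w + 12) - w^2 - 10*w - 16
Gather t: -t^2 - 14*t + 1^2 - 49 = -t^2 - 14*t - 48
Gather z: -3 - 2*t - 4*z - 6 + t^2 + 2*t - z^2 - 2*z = t^2 - z^2 - 6*z - 9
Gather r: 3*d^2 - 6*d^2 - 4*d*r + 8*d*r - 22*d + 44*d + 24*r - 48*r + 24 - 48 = -3*d^2 + 22*d + r*(4*d - 24) - 24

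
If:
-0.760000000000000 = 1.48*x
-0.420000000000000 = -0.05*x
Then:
No Solution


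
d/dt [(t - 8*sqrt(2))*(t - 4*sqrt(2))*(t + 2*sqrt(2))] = 3*t^2 - 20*sqrt(2)*t + 16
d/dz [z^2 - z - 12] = 2*z - 1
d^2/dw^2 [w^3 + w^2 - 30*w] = 6*w + 2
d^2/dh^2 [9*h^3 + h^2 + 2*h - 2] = 54*h + 2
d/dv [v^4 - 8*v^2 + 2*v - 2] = 4*v^3 - 16*v + 2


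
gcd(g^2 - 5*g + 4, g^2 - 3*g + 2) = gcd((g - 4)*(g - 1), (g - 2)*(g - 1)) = g - 1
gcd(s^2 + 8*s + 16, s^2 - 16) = s + 4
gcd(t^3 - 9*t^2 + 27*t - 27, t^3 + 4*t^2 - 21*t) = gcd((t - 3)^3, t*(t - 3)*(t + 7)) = t - 3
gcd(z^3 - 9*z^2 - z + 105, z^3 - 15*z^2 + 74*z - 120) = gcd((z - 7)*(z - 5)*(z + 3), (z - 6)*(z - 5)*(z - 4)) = z - 5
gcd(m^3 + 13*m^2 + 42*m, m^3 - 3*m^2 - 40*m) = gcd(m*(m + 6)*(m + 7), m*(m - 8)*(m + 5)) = m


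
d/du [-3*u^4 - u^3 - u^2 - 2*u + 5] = -12*u^3 - 3*u^2 - 2*u - 2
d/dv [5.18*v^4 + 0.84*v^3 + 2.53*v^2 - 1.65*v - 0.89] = 20.72*v^3 + 2.52*v^2 + 5.06*v - 1.65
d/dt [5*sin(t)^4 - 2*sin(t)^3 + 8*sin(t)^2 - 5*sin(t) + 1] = (20*sin(t)^3 - 6*sin(t)^2 + 16*sin(t) - 5)*cos(t)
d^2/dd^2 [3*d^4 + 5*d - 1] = 36*d^2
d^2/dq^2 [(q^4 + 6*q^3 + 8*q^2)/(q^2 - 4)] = 2*(q^3 - 6*q^2 + 12*q + 16)/(q^3 - 6*q^2 + 12*q - 8)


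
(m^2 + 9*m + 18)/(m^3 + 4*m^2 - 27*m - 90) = 1/(m - 5)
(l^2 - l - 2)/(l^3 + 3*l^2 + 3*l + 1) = (l - 2)/(l^2 + 2*l + 1)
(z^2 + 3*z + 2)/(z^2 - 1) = (z + 2)/(z - 1)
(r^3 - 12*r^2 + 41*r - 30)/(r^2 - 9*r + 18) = (r^2 - 6*r + 5)/(r - 3)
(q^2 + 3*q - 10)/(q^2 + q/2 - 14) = 2*(q^2 + 3*q - 10)/(2*q^2 + q - 28)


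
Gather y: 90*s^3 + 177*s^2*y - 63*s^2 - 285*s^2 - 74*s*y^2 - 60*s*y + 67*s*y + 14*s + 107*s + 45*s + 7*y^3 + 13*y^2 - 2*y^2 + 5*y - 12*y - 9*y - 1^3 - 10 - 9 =90*s^3 - 348*s^2 + 166*s + 7*y^3 + y^2*(11 - 74*s) + y*(177*s^2 + 7*s - 16) - 20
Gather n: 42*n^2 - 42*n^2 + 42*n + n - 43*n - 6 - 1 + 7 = 0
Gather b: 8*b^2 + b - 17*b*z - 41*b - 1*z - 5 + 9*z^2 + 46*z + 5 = 8*b^2 + b*(-17*z - 40) + 9*z^2 + 45*z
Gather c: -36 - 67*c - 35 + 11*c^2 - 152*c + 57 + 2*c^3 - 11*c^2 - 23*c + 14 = 2*c^3 - 242*c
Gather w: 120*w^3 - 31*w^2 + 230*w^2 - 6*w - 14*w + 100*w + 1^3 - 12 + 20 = 120*w^3 + 199*w^2 + 80*w + 9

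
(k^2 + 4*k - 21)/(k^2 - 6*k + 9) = (k + 7)/(k - 3)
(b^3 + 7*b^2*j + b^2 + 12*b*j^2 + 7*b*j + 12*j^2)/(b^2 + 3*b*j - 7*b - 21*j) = (b^2 + 4*b*j + b + 4*j)/(b - 7)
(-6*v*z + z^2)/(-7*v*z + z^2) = (6*v - z)/(7*v - z)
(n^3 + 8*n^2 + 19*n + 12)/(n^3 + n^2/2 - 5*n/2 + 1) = 2*(n^3 + 8*n^2 + 19*n + 12)/(2*n^3 + n^2 - 5*n + 2)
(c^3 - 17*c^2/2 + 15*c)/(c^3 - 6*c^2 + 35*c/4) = 2*(c - 6)/(2*c - 7)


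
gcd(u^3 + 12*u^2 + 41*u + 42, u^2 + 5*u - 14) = u + 7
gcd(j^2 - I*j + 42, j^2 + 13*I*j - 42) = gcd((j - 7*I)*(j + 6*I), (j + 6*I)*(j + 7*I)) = j + 6*I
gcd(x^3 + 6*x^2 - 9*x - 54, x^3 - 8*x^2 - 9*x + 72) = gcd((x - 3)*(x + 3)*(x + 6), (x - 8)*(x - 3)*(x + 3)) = x^2 - 9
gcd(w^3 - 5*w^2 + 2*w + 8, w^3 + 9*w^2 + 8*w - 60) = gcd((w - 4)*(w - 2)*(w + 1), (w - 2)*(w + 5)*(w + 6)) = w - 2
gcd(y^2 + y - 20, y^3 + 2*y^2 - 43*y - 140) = y + 5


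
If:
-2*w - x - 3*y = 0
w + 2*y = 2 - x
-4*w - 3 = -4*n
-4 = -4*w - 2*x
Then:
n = -7/12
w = -4/3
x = 14/3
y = -2/3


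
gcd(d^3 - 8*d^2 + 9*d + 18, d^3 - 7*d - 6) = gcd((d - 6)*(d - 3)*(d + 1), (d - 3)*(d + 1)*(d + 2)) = d^2 - 2*d - 3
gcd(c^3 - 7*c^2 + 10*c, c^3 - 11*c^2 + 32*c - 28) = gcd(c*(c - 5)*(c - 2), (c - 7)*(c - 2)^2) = c - 2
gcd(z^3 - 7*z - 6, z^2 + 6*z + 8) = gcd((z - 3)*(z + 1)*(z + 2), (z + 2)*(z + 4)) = z + 2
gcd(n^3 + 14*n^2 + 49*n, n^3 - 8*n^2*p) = n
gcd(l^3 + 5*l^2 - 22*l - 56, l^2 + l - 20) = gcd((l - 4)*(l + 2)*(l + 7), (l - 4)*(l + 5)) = l - 4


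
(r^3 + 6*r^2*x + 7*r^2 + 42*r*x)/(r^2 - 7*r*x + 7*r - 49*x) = r*(-r - 6*x)/(-r + 7*x)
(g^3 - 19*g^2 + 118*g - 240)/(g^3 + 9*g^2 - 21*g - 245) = (g^2 - 14*g + 48)/(g^2 + 14*g + 49)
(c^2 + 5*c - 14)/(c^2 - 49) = (c - 2)/(c - 7)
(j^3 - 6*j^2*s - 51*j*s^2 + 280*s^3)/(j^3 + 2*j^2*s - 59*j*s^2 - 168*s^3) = (j - 5*s)/(j + 3*s)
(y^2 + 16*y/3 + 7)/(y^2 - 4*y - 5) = (y^2 + 16*y/3 + 7)/(y^2 - 4*y - 5)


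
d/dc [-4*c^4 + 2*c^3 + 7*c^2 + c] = -16*c^3 + 6*c^2 + 14*c + 1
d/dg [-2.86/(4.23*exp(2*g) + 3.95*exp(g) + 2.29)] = (24.1956*exp(g) + 11.297)*exp(g)/(4.23*exp(2*g) + 3.95*exp(g) + 2.29)^2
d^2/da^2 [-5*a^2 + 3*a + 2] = -10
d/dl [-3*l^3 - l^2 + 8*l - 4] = -9*l^2 - 2*l + 8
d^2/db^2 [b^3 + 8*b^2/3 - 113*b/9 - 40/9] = 6*b + 16/3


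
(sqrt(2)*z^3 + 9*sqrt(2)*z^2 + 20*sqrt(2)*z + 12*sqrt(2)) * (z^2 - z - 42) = sqrt(2)*z^5 + 8*sqrt(2)*z^4 - 31*sqrt(2)*z^3 - 386*sqrt(2)*z^2 - 852*sqrt(2)*z - 504*sqrt(2)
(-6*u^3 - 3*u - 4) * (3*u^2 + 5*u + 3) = -18*u^5 - 30*u^4 - 27*u^3 - 27*u^2 - 29*u - 12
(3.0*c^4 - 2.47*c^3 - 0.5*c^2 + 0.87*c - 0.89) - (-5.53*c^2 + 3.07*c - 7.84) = 3.0*c^4 - 2.47*c^3 + 5.03*c^2 - 2.2*c + 6.95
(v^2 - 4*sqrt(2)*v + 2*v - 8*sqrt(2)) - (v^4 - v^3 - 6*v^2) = -v^4 + v^3 + 7*v^2 - 4*sqrt(2)*v + 2*v - 8*sqrt(2)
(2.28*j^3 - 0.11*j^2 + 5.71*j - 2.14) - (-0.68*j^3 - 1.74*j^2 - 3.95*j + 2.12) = 2.96*j^3 + 1.63*j^2 + 9.66*j - 4.26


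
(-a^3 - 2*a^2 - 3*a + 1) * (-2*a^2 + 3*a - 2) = 2*a^5 + a^4 + 2*a^3 - 7*a^2 + 9*a - 2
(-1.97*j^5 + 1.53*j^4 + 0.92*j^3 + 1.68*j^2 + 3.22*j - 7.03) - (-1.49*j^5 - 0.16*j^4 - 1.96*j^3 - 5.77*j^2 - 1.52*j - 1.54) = -0.48*j^5 + 1.69*j^4 + 2.88*j^3 + 7.45*j^2 + 4.74*j - 5.49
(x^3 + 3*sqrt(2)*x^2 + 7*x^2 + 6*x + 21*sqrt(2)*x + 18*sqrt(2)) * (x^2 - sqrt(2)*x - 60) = x^5 + 2*sqrt(2)*x^4 + 7*x^4 - 60*x^3 + 14*sqrt(2)*x^3 - 462*x^2 - 168*sqrt(2)*x^2 - 1260*sqrt(2)*x - 396*x - 1080*sqrt(2)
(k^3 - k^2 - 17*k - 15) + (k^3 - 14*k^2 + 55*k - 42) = 2*k^3 - 15*k^2 + 38*k - 57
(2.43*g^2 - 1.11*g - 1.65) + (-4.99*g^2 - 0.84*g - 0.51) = -2.56*g^2 - 1.95*g - 2.16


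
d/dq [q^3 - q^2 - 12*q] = 3*q^2 - 2*q - 12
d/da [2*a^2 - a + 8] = 4*a - 1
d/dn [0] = 0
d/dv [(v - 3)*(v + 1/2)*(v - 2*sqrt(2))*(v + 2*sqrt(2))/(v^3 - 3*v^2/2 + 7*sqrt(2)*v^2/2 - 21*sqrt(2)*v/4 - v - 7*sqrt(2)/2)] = (2*v^4 - 8*v^3 + 14*sqrt(2)*v^3 - 63*sqrt(2)*v^2 + 28*v^2 - 96*v + 84*sqrt(2)*v - 56*sqrt(2) + 96)/(2*v^4 - 8*v^3 + 14*sqrt(2)*v^3 - 56*sqrt(2)*v^2 + 57*v^2 - 196*v + 56*sqrt(2)*v + 196)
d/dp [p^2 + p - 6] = 2*p + 1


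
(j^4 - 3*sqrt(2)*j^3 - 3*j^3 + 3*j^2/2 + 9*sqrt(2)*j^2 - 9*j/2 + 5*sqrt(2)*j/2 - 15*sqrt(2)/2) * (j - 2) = j^5 - 5*j^4 - 3*sqrt(2)*j^4 + 15*j^3/2 + 15*sqrt(2)*j^3 - 31*sqrt(2)*j^2/2 - 15*j^2/2 - 25*sqrt(2)*j/2 + 9*j + 15*sqrt(2)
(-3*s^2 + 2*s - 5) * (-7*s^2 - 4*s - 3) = 21*s^4 - 2*s^3 + 36*s^2 + 14*s + 15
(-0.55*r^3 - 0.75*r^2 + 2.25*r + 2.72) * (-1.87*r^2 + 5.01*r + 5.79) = 1.0285*r^5 - 1.353*r^4 - 11.1495*r^3 + 1.8436*r^2 + 26.6547*r + 15.7488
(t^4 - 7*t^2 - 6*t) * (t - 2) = t^5 - 2*t^4 - 7*t^3 + 8*t^2 + 12*t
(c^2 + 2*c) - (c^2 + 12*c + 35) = -10*c - 35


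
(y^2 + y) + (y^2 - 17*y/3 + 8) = 2*y^2 - 14*y/3 + 8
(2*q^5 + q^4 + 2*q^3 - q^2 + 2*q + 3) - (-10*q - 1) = 2*q^5 + q^4 + 2*q^3 - q^2 + 12*q + 4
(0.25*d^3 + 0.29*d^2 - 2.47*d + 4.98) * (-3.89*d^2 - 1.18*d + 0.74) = -0.9725*d^5 - 1.4231*d^4 + 9.4511*d^3 - 16.243*d^2 - 7.7042*d + 3.6852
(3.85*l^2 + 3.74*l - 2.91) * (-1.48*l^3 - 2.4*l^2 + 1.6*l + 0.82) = -5.698*l^5 - 14.7752*l^4 + 1.4908*l^3 + 16.125*l^2 - 1.5892*l - 2.3862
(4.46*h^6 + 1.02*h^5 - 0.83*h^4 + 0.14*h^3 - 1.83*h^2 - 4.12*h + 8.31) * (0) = 0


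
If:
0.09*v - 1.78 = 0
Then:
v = 19.78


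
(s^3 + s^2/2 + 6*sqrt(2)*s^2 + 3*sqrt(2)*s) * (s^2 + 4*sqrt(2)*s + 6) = s^5 + s^4/2 + 10*sqrt(2)*s^4 + 5*sqrt(2)*s^3 + 54*s^3 + 27*s^2 + 36*sqrt(2)*s^2 + 18*sqrt(2)*s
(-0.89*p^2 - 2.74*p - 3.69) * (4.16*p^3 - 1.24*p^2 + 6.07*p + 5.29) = -3.7024*p^5 - 10.2948*p^4 - 17.3551*p^3 - 16.7643*p^2 - 36.8929*p - 19.5201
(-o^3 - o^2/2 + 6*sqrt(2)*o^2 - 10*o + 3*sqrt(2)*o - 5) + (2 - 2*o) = -o^3 - o^2/2 + 6*sqrt(2)*o^2 - 12*o + 3*sqrt(2)*o - 3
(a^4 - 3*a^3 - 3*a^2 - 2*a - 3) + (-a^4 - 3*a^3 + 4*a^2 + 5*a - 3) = -6*a^3 + a^2 + 3*a - 6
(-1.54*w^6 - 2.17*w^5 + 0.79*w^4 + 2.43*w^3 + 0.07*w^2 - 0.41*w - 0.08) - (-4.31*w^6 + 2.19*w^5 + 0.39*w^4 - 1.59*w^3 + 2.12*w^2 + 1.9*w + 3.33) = 2.77*w^6 - 4.36*w^5 + 0.4*w^4 + 4.02*w^3 - 2.05*w^2 - 2.31*w - 3.41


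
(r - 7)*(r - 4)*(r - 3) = r^3 - 14*r^2 + 61*r - 84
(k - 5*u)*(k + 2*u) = k^2 - 3*k*u - 10*u^2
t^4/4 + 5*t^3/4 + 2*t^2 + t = t*(t/2 + 1/2)*(t/2 + 1)*(t + 2)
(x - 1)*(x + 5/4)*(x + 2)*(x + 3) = x^4 + 21*x^3/4 + 6*x^2 - 19*x/4 - 15/2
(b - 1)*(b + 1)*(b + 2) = b^3 + 2*b^2 - b - 2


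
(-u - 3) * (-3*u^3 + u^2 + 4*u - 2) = 3*u^4 + 8*u^3 - 7*u^2 - 10*u + 6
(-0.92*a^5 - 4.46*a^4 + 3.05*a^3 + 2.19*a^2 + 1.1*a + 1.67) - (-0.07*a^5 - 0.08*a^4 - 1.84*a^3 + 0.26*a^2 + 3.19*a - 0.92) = -0.85*a^5 - 4.38*a^4 + 4.89*a^3 + 1.93*a^2 - 2.09*a + 2.59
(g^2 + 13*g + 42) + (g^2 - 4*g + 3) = 2*g^2 + 9*g + 45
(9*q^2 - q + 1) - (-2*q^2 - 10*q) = 11*q^2 + 9*q + 1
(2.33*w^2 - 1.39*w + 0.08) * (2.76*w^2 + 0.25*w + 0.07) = 6.4308*w^4 - 3.2539*w^3 + 0.0364*w^2 - 0.0773*w + 0.0056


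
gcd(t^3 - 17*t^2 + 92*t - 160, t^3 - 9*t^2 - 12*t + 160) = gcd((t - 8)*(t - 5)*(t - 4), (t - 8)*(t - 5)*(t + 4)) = t^2 - 13*t + 40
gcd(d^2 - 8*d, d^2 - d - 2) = 1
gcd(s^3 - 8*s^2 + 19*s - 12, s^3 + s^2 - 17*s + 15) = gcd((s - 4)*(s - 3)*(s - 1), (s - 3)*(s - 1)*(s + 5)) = s^2 - 4*s + 3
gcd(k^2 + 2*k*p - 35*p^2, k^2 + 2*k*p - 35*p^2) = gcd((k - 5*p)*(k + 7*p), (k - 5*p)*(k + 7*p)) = -k^2 - 2*k*p + 35*p^2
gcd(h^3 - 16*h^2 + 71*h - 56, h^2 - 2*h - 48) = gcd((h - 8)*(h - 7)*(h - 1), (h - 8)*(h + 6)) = h - 8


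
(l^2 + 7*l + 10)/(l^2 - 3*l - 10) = (l + 5)/(l - 5)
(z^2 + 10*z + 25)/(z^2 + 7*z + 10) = (z + 5)/(z + 2)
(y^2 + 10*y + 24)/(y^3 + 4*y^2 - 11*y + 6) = (y + 4)/(y^2 - 2*y + 1)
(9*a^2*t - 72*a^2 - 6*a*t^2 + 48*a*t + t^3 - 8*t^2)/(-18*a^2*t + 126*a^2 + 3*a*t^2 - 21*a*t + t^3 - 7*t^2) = (-3*a*t + 24*a + t^2 - 8*t)/(6*a*t - 42*a + t^2 - 7*t)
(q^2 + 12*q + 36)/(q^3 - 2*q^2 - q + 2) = (q^2 + 12*q + 36)/(q^3 - 2*q^2 - q + 2)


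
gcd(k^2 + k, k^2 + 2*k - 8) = 1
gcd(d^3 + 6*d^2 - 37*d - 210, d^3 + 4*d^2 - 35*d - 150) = d^2 - d - 30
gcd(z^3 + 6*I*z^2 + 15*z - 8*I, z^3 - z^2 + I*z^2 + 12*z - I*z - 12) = 1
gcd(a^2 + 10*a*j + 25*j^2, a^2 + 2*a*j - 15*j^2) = a + 5*j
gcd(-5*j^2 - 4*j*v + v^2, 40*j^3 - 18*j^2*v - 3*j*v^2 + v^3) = -5*j + v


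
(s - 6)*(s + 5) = s^2 - s - 30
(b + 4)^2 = b^2 + 8*b + 16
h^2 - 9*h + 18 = (h - 6)*(h - 3)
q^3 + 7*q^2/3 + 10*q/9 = q*(q + 2/3)*(q + 5/3)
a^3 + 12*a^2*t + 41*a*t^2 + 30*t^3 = (a + t)*(a + 5*t)*(a + 6*t)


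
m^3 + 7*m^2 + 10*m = m*(m + 2)*(m + 5)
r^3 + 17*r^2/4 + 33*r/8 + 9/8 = (r + 1/2)*(r + 3/4)*(r + 3)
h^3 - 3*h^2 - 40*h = h*(h - 8)*(h + 5)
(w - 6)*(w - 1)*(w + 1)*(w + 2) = w^4 - 4*w^3 - 13*w^2 + 4*w + 12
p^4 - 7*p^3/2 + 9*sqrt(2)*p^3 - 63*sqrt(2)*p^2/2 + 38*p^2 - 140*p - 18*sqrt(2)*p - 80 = (p - 4)*(p + 1/2)*(p + 4*sqrt(2))*(p + 5*sqrt(2))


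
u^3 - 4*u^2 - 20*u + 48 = (u - 6)*(u - 2)*(u + 4)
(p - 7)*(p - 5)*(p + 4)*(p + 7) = p^4 - p^3 - 69*p^2 + 49*p + 980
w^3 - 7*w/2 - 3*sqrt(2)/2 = (w - 3*sqrt(2)/2)*(w + sqrt(2)/2)*(w + sqrt(2))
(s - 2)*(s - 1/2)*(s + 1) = s^3 - 3*s^2/2 - 3*s/2 + 1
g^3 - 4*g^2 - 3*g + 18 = (g - 3)^2*(g + 2)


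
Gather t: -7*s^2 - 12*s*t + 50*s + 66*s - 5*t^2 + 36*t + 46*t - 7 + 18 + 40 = -7*s^2 + 116*s - 5*t^2 + t*(82 - 12*s) + 51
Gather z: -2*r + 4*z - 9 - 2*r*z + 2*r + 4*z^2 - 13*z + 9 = 4*z^2 + z*(-2*r - 9)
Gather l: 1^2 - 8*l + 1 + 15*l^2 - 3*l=15*l^2 - 11*l + 2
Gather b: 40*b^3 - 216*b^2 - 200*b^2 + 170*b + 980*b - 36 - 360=40*b^3 - 416*b^2 + 1150*b - 396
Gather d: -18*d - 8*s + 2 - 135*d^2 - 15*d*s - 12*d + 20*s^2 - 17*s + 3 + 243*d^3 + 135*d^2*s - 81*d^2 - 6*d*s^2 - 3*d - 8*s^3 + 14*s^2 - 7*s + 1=243*d^3 + d^2*(135*s - 216) + d*(-6*s^2 - 15*s - 33) - 8*s^3 + 34*s^2 - 32*s + 6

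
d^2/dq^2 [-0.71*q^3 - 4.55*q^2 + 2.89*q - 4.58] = -4.26*q - 9.1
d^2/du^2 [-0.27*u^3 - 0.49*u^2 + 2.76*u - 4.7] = -1.62*u - 0.98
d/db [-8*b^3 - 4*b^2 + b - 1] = -24*b^2 - 8*b + 1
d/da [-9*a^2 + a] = 1 - 18*a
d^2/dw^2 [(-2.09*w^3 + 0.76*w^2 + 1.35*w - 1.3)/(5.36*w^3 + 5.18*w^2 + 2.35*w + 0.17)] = (159.725856*w^6 + 390.6636*w^5 - 257.871744*w^4 - 586.67083*w^3 - 331.328226*w^2 - 95.337306*w - 13.103662)/(153.990656*w^9 + 446.457984*w^8 + 634.008672*w^7 + 545.127608*w^6 + 306.290316*w^5 + 112.352094*w^4 + 25.859047*w^3 + 3.265581*w^2 + 0.203745*w + 0.004913)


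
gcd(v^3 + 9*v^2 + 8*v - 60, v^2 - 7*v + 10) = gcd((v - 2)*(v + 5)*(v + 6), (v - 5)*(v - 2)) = v - 2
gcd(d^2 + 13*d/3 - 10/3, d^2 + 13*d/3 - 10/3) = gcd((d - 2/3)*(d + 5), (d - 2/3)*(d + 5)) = d^2 + 13*d/3 - 10/3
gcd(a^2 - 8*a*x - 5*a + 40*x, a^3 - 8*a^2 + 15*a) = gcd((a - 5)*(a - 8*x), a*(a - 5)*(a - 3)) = a - 5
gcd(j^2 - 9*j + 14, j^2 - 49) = j - 7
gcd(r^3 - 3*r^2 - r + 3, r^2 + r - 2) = r - 1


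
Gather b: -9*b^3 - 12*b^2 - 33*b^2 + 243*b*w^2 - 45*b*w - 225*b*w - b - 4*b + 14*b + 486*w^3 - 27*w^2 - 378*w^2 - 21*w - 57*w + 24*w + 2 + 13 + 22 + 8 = -9*b^3 - 45*b^2 + b*(243*w^2 - 270*w + 9) + 486*w^3 - 405*w^2 - 54*w + 45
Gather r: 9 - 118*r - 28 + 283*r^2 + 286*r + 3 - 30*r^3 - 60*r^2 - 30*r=-30*r^3 + 223*r^2 + 138*r - 16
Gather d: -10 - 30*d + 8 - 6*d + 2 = -36*d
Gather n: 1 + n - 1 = n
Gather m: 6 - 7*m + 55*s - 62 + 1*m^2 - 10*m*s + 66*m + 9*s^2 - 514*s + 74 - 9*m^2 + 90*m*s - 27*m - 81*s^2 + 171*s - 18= -8*m^2 + m*(80*s + 32) - 72*s^2 - 288*s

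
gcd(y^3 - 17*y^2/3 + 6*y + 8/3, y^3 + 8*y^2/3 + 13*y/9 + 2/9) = y + 1/3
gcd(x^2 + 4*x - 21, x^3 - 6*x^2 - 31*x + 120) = x - 3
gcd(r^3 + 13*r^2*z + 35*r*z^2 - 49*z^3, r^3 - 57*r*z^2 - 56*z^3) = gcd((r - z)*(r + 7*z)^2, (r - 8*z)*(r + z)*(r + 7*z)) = r + 7*z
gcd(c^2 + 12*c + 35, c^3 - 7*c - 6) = 1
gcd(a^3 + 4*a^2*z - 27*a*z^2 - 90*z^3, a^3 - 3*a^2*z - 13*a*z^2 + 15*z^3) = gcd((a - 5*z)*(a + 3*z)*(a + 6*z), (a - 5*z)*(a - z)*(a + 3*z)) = -a^2 + 2*a*z + 15*z^2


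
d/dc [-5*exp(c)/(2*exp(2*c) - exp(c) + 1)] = (10*exp(2*c) - 5)*exp(c)/(4*exp(4*c) - 4*exp(3*c) + 5*exp(2*c) - 2*exp(c) + 1)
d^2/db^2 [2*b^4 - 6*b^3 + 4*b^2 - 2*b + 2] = 24*b^2 - 36*b + 8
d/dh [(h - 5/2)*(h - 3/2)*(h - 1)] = 3*h^2 - 10*h + 31/4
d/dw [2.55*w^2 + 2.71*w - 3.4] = 5.1*w + 2.71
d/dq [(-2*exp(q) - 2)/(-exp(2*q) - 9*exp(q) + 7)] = 2*(-(exp(q) + 1)*(2*exp(q) + 9) + exp(2*q) + 9*exp(q) - 7)*exp(q)/(exp(2*q) + 9*exp(q) - 7)^2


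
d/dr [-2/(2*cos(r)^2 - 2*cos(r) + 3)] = 4*(sin(r) - sin(2*r))/(2*cos(r) - cos(2*r) - 4)^2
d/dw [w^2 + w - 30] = 2*w + 1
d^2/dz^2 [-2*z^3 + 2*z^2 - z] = 4 - 12*z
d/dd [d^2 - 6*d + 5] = 2*d - 6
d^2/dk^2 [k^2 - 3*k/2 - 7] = 2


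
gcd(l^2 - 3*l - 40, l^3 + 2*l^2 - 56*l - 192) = l - 8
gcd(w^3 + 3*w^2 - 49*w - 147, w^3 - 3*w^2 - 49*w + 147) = w^2 - 49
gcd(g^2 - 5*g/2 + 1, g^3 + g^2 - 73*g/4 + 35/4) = g - 1/2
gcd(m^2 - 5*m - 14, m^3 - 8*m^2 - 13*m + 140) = m - 7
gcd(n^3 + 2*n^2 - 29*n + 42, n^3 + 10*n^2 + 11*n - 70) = n^2 + 5*n - 14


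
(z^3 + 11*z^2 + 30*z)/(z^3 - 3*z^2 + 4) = z*(z^2 + 11*z + 30)/(z^3 - 3*z^2 + 4)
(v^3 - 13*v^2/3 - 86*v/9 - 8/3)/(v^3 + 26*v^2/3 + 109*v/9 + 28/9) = (v - 6)/(v + 7)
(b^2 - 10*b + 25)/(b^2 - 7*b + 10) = (b - 5)/(b - 2)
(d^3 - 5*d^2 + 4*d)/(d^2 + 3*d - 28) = d*(d - 1)/(d + 7)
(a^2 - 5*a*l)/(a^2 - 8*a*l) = (a - 5*l)/(a - 8*l)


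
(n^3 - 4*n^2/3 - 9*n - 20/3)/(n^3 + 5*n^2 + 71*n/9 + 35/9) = 3*(n - 4)/(3*n + 7)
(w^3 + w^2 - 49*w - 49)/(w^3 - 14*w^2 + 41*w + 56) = (w + 7)/(w - 8)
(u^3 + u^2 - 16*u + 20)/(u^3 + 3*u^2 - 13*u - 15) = (u^2 - 4*u + 4)/(u^2 - 2*u - 3)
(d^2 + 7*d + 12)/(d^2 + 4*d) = (d + 3)/d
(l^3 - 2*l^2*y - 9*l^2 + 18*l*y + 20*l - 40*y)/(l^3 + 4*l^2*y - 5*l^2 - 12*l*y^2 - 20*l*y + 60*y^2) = (l - 4)/(l + 6*y)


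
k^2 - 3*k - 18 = (k - 6)*(k + 3)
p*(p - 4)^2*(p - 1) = p^4 - 9*p^3 + 24*p^2 - 16*p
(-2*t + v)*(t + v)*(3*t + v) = -6*t^3 - 5*t^2*v + 2*t*v^2 + v^3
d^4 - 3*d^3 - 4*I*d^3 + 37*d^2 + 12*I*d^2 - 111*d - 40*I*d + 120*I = (d - 3)*(d - 8*I)*(d - I)*(d + 5*I)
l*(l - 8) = l^2 - 8*l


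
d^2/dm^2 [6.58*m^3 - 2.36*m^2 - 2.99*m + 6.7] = 39.48*m - 4.72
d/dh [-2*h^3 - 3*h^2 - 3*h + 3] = -6*h^2 - 6*h - 3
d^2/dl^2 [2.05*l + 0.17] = 0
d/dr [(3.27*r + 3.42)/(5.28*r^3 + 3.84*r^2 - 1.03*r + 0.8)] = (-34.5312*r^3 - 66.7296*r^2 - 26.2656*r + 6.1386)/(27.8784*r^6 + 40.5504*r^5 + 3.8688*r^4 + 0.5376*r^3 + 7.2049*r^2 - 1.648*r + 0.64)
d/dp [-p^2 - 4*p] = -2*p - 4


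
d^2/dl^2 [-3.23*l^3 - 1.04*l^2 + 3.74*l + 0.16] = -19.38*l - 2.08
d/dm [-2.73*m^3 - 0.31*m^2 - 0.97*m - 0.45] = -8.19*m^2 - 0.62*m - 0.97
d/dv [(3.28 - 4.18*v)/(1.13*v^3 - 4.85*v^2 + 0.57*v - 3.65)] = (9.4468*v^3 - 31.3922*v^2 + 31.816*v + 13.3874)/(1.2769*v^6 - 10.961*v^5 + 24.8107*v^4 - 13.778*v^3 + 35.7299*v^2 - 4.161*v + 13.3225)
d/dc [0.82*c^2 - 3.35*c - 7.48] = 1.64*c - 3.35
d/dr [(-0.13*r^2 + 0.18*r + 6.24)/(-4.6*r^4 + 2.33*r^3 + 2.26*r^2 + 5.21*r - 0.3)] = (-1.196*r^5 + 2.7869*r^4 + 113.9772*r^3 - 44.7017*r^2 - 28.1268*r - 32.5644)/(21.16*r^8 - 21.436*r^7 - 15.3631*r^6 - 37.4004*r^5 + 32.1462*r^4 + 22.1512*r^3 + 25.7881*r^2 - 3.126*r + 0.09)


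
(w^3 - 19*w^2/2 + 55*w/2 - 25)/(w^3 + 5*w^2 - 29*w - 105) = (w^2 - 9*w/2 + 5)/(w^2 + 10*w + 21)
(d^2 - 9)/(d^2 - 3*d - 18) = (d - 3)/(d - 6)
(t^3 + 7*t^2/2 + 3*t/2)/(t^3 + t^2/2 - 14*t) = (2*t^2 + 7*t + 3)/(2*t^2 + t - 28)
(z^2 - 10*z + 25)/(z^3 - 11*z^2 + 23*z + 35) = (z - 5)/(z^2 - 6*z - 7)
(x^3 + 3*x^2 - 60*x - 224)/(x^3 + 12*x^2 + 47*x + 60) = (x^2 - x - 56)/(x^2 + 8*x + 15)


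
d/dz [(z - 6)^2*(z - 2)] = (z - 6)*(3*z - 10)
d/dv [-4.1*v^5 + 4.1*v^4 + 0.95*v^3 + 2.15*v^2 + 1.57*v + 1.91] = -20.5*v^4 + 16.4*v^3 + 2.85*v^2 + 4.3*v + 1.57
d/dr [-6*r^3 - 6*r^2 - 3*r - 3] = -18*r^2 - 12*r - 3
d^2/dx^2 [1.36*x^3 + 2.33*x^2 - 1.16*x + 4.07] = 8.16*x + 4.66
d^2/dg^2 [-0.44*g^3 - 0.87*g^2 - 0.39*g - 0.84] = -2.64*g - 1.74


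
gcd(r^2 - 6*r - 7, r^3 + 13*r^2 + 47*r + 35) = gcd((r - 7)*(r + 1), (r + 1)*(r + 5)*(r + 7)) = r + 1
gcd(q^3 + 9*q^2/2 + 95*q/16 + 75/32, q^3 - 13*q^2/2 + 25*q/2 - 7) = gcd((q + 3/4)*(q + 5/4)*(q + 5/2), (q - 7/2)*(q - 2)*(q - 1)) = 1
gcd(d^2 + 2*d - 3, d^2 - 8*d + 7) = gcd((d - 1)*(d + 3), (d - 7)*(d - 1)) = d - 1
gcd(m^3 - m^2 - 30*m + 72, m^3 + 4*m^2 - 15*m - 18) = m^2 + 3*m - 18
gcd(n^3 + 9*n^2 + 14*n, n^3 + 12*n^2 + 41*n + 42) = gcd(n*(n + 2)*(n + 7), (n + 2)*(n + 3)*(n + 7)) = n^2 + 9*n + 14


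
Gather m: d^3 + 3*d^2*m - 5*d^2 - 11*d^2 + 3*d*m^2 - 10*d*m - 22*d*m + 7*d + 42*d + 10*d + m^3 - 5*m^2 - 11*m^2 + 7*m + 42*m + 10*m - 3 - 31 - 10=d^3 - 16*d^2 + 59*d + m^3 + m^2*(3*d - 16) + m*(3*d^2 - 32*d + 59) - 44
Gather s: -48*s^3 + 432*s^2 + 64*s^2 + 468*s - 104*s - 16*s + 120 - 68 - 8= -48*s^3 + 496*s^2 + 348*s + 44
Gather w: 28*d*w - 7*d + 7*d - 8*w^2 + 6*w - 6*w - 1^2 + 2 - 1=28*d*w - 8*w^2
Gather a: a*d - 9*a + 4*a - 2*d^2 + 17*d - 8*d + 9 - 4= a*(d - 5) - 2*d^2 + 9*d + 5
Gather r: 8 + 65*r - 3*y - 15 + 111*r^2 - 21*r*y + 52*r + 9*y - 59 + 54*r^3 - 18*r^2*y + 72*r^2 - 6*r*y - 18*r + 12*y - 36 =54*r^3 + r^2*(183 - 18*y) + r*(99 - 27*y) + 18*y - 102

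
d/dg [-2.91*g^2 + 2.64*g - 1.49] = 2.64 - 5.82*g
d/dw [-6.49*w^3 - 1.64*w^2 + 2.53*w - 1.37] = -19.47*w^2 - 3.28*w + 2.53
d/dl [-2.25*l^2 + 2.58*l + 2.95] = 2.58 - 4.5*l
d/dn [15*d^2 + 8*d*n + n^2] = 8*d + 2*n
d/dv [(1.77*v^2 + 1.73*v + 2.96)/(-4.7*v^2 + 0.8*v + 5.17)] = (9.547*v^2 + 46.1258*v + 6.5761)/(22.09*v^4 - 7.52*v^3 - 47.958*v^2 + 8.272*v + 26.7289)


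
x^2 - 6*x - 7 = (x - 7)*(x + 1)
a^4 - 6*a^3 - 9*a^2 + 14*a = a*(a - 7)*(a - 1)*(a + 2)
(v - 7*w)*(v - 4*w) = v^2 - 11*v*w + 28*w^2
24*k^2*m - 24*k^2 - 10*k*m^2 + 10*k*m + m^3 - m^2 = (-6*k + m)*(-4*k + m)*(m - 1)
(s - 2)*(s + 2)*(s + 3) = s^3 + 3*s^2 - 4*s - 12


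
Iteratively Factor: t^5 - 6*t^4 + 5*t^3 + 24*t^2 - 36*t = (t)*(t^4 - 6*t^3 + 5*t^2 + 24*t - 36) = t*(t - 3)*(t^3 - 3*t^2 - 4*t + 12) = t*(t - 3)^2*(t^2 - 4) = t*(t - 3)^2*(t - 2)*(t + 2)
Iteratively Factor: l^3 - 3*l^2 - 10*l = (l - 5)*(l^2 + 2*l) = l*(l - 5)*(l + 2)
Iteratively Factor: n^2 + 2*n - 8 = (n + 4)*(n - 2)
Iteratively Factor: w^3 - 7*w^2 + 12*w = (w)*(w^2 - 7*w + 12) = w*(w - 3)*(w - 4)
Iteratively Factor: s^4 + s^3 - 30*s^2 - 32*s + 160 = (s - 2)*(s^3 + 3*s^2 - 24*s - 80) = (s - 5)*(s - 2)*(s^2 + 8*s + 16) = (s - 5)*(s - 2)*(s + 4)*(s + 4)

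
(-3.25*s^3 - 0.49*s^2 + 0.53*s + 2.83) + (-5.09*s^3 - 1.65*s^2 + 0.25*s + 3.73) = -8.34*s^3 - 2.14*s^2 + 0.78*s + 6.56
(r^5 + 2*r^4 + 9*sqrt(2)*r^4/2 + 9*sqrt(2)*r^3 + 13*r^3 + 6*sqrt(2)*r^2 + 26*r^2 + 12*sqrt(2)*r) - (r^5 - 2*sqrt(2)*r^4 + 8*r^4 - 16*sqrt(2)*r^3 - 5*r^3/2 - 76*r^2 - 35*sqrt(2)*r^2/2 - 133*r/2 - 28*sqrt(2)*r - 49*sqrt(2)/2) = -6*r^4 + 13*sqrt(2)*r^4/2 + 31*r^3/2 + 25*sqrt(2)*r^3 + 47*sqrt(2)*r^2/2 + 102*r^2 + 40*sqrt(2)*r + 133*r/2 + 49*sqrt(2)/2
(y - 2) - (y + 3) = -5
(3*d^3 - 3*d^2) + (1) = 3*d^3 - 3*d^2 + 1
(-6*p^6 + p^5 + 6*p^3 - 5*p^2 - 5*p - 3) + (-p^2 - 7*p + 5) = -6*p^6 + p^5 + 6*p^3 - 6*p^2 - 12*p + 2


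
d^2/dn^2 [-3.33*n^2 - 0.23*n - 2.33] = -6.66000000000000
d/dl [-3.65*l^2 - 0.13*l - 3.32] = -7.3*l - 0.13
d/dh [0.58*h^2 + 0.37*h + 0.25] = 1.16*h + 0.37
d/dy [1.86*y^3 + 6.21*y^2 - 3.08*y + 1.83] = 5.58*y^2 + 12.42*y - 3.08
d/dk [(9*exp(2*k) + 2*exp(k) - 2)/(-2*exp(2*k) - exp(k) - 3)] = (-5*exp(2*k) - 62*exp(k) - 8)*exp(k)/(4*exp(4*k) + 4*exp(3*k) + 13*exp(2*k) + 6*exp(k) + 9)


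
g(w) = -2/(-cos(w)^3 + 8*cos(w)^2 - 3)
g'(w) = -2*(-3*sin(w)*cos(w)^2 + 16*sin(w)*cos(w))/(-cos(w)^3 + 8*cos(w)^2 - 3)^2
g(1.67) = 0.68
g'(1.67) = 0.38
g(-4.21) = 1.94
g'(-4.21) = 13.79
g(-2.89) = -0.37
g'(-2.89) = -0.31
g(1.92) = 0.99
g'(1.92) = 2.67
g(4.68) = 0.67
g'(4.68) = -0.12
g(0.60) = -1.06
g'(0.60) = -3.54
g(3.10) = -0.33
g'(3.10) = 0.04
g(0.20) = -0.53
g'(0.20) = -0.36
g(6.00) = -0.57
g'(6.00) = 0.58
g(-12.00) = -0.95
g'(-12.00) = -2.78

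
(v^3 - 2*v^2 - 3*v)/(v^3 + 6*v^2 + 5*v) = (v - 3)/(v + 5)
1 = 1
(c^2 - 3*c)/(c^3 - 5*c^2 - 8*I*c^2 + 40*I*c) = (c - 3)/(c^2 - 5*c - 8*I*c + 40*I)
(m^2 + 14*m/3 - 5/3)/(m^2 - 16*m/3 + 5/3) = (m + 5)/(m - 5)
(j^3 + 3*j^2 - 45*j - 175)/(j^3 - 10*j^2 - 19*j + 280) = (j + 5)/(j - 8)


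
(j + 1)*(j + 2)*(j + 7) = j^3 + 10*j^2 + 23*j + 14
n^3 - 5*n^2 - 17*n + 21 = (n - 7)*(n - 1)*(n + 3)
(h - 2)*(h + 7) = h^2 + 5*h - 14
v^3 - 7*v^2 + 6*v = v*(v - 6)*(v - 1)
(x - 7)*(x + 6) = x^2 - x - 42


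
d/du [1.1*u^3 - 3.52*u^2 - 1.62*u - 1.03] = 3.3*u^2 - 7.04*u - 1.62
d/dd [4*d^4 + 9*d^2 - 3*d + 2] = 16*d^3 + 18*d - 3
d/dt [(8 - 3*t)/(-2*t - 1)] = 19/(2*t + 1)^2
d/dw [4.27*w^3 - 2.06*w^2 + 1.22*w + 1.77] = 12.81*w^2 - 4.12*w + 1.22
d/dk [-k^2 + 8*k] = 8 - 2*k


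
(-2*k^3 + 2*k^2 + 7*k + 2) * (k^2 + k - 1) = -2*k^5 + 11*k^3 + 7*k^2 - 5*k - 2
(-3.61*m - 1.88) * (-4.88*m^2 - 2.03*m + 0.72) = 17.6168*m^3 + 16.5027*m^2 + 1.2172*m - 1.3536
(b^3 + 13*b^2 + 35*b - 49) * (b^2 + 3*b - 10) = b^5 + 16*b^4 + 64*b^3 - 74*b^2 - 497*b + 490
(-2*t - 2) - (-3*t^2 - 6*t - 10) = 3*t^2 + 4*t + 8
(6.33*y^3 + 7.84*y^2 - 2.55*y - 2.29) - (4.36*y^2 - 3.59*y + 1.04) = 6.33*y^3 + 3.48*y^2 + 1.04*y - 3.33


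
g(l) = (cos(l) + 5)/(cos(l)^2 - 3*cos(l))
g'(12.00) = 0.95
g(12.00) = -3.21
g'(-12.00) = -0.95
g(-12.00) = -3.21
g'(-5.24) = -5.31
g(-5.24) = -4.38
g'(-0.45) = 0.63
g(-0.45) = -3.12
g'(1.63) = -474.94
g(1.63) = 27.30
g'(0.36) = -0.45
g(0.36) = -3.07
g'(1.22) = -12.90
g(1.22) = -5.85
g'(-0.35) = 0.43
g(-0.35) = -3.07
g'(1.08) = -6.25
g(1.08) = -4.59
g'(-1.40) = 56.52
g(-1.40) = -10.75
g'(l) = (2*sin(l)*cos(l) - 3*sin(l))*(cos(l) + 5)/(cos(l)^2 - 3*cos(l))^2 - sin(l)/(cos(l)^2 - 3*cos(l)) = (sin(l) - 15*sin(l)/cos(l)^2 + 10*tan(l))/(cos(l) - 3)^2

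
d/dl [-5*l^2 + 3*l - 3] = 3 - 10*l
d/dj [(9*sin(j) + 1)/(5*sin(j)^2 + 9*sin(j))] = (-10*sin(j) + 45*cos(j)^2 - 54)*cos(j)/((5*sin(j) + 9)^2*sin(j)^2)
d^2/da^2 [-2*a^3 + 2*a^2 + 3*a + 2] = 4 - 12*a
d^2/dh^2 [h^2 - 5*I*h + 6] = 2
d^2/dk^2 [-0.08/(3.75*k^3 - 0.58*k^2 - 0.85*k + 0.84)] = ((1.8*k - 0.0928)*(3.75*k^3 - 0.58*k^2 - 0.85*k + 0.84) - 0.08*(-22.5*k^2 + 2.32*k + 1.7)*(-11.25*k^2 + 1.16*k + 0.85))/(3.75*k^3 - 0.58*k^2 - 0.85*k + 0.84)^3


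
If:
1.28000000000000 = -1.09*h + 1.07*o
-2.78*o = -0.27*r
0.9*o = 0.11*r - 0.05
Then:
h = -0.96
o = 0.21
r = 2.21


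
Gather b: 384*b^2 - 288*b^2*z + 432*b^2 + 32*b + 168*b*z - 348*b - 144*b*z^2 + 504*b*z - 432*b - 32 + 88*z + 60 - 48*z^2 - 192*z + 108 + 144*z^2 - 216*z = b^2*(816 - 288*z) + b*(-144*z^2 + 672*z - 748) + 96*z^2 - 320*z + 136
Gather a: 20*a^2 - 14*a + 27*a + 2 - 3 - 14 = 20*a^2 + 13*a - 15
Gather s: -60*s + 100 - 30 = 70 - 60*s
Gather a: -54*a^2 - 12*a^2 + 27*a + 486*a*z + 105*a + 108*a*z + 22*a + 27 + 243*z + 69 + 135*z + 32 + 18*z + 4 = -66*a^2 + a*(594*z + 154) + 396*z + 132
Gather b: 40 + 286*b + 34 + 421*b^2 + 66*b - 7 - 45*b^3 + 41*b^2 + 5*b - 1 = -45*b^3 + 462*b^2 + 357*b + 66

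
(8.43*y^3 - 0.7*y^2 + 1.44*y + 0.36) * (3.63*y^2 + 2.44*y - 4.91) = 30.6009*y^5 + 18.0282*y^4 - 37.8721*y^3 + 8.2574*y^2 - 6.192*y - 1.7676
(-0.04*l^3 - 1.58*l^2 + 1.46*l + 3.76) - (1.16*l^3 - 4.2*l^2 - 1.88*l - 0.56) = -1.2*l^3 + 2.62*l^2 + 3.34*l + 4.32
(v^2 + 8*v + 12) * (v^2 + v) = v^4 + 9*v^3 + 20*v^2 + 12*v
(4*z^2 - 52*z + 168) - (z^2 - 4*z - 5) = 3*z^2 - 48*z + 173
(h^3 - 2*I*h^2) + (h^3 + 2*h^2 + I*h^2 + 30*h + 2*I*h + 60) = 2*h^3 + 2*h^2 - I*h^2 + 30*h + 2*I*h + 60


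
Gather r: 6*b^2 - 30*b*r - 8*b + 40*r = 6*b^2 - 8*b + r*(40 - 30*b)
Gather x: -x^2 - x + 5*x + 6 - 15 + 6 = -x^2 + 4*x - 3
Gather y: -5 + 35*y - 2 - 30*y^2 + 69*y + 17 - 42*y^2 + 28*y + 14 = -72*y^2 + 132*y + 24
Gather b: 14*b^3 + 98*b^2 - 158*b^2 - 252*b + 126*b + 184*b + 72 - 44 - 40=14*b^3 - 60*b^2 + 58*b - 12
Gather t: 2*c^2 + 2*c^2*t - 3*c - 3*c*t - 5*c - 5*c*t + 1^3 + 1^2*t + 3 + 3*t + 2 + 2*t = 2*c^2 - 8*c + t*(2*c^2 - 8*c + 6) + 6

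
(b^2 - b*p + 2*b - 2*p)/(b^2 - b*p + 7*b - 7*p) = (b + 2)/(b + 7)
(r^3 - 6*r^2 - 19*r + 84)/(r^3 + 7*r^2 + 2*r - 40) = (r^2 - 10*r + 21)/(r^2 + 3*r - 10)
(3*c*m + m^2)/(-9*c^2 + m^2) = -m/(3*c - m)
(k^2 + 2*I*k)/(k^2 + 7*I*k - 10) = k/(k + 5*I)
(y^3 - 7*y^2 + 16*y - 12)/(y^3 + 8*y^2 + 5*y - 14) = (y^3 - 7*y^2 + 16*y - 12)/(y^3 + 8*y^2 + 5*y - 14)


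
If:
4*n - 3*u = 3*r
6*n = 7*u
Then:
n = 7*u/6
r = 5*u/9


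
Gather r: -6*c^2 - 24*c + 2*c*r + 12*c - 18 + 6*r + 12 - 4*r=-6*c^2 - 12*c + r*(2*c + 2) - 6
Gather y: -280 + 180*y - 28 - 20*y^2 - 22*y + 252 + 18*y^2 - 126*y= -2*y^2 + 32*y - 56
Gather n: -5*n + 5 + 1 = 6 - 5*n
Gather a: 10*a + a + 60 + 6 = 11*a + 66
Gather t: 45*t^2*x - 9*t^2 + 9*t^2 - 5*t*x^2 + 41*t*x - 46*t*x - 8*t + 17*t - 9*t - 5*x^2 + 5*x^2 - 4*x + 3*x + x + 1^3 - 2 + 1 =45*t^2*x + t*(-5*x^2 - 5*x)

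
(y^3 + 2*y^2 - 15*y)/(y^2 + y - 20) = y*(y - 3)/(y - 4)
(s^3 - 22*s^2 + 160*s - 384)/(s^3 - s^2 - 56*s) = (s^2 - 14*s + 48)/(s*(s + 7))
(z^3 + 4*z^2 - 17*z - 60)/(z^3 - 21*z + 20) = (z + 3)/(z - 1)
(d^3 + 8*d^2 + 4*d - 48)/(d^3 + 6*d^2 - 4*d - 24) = (d + 4)/(d + 2)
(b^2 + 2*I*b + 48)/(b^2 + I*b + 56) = (b - 6*I)/(b - 7*I)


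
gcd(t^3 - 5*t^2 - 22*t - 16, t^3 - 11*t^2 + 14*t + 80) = t^2 - 6*t - 16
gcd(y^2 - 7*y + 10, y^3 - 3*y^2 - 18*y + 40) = y^2 - 7*y + 10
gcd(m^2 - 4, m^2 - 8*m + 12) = m - 2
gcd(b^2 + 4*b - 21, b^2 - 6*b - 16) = 1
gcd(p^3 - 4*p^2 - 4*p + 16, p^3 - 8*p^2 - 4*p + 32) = p^2 - 4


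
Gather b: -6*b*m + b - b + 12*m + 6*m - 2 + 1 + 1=-6*b*m + 18*m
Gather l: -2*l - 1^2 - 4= -2*l - 5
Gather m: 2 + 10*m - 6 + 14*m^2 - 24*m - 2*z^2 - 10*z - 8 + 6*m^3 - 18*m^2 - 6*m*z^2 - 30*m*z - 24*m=6*m^3 - 4*m^2 + m*(-6*z^2 - 30*z - 38) - 2*z^2 - 10*z - 12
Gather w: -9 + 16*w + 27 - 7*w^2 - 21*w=-7*w^2 - 5*w + 18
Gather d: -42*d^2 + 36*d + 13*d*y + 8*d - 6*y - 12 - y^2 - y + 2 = -42*d^2 + d*(13*y + 44) - y^2 - 7*y - 10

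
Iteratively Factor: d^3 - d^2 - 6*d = (d + 2)*(d^2 - 3*d) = d*(d + 2)*(d - 3)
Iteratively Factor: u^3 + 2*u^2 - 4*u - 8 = (u + 2)*(u^2 - 4) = (u + 2)^2*(u - 2)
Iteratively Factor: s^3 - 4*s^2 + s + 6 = (s - 3)*(s^2 - s - 2) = (s - 3)*(s - 2)*(s + 1)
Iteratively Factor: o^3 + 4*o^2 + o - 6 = (o + 2)*(o^2 + 2*o - 3) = (o - 1)*(o + 2)*(o + 3)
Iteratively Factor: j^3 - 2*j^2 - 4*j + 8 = (j + 2)*(j^2 - 4*j + 4) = (j - 2)*(j + 2)*(j - 2)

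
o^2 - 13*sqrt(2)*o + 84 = (o - 7*sqrt(2))*(o - 6*sqrt(2))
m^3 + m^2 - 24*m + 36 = (m - 3)*(m - 2)*(m + 6)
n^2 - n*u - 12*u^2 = (n - 4*u)*(n + 3*u)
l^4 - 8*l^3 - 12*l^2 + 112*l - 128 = (l - 8)*(l - 2)^2*(l + 4)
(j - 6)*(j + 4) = j^2 - 2*j - 24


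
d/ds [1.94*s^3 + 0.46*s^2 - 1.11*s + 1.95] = 5.82*s^2 + 0.92*s - 1.11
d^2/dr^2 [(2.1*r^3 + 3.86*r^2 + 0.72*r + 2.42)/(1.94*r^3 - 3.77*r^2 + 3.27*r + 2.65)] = (59.772952*r^6 - 63.673128*r^5 - 198.77628*r^4 - 367.636804*r^3 + 594.630324*r^2 - 122.005968*r + 141.843036)/(7.301384*r^9 - 42.566316*r^8 + 119.639994*r^7 - 167.158769*r^6 + 85.371807*r^5 + 92.922276*r^4 - 120.176877*r^3 + 5.58407999999999*r^2 + 68.890725*r + 18.609625)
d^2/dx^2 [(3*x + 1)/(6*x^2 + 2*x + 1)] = 4*(2*(3*x + 1)*(6*x + 1)^2 - 3*(9*x + 2)*(6*x^2 + 2*x + 1))/(6*x^2 + 2*x + 1)^3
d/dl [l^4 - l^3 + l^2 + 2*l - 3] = 4*l^3 - 3*l^2 + 2*l + 2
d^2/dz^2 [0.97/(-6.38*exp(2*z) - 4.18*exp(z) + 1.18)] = (-0.97*(12.76*exp(z) + 4.18)*(25.52*exp(z) + 8.36)*exp(z) + (24.7544*exp(z) + 4.0546)*(6.38*exp(2*z) + 4.18*exp(z) - 1.18))*exp(z)/(6.38*exp(2*z) + 4.18*exp(z) - 1.18)^3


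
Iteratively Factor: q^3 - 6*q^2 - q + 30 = (q - 3)*(q^2 - 3*q - 10) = (q - 3)*(q + 2)*(q - 5)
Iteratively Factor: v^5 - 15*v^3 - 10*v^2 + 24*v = (v)*(v^4 - 15*v^2 - 10*v + 24) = v*(v + 2)*(v^3 - 2*v^2 - 11*v + 12) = v*(v + 2)*(v + 3)*(v^2 - 5*v + 4) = v*(v - 4)*(v + 2)*(v + 3)*(v - 1)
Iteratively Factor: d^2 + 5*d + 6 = (d + 3)*(d + 2)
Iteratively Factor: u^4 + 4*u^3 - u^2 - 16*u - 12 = (u - 2)*(u^3 + 6*u^2 + 11*u + 6) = (u - 2)*(u + 3)*(u^2 + 3*u + 2) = (u - 2)*(u + 1)*(u + 3)*(u + 2)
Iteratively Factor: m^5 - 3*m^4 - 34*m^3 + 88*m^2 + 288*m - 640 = (m - 5)*(m^4 + 2*m^3 - 24*m^2 - 32*m + 128) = (m - 5)*(m - 2)*(m^3 + 4*m^2 - 16*m - 64) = (m - 5)*(m - 4)*(m - 2)*(m^2 + 8*m + 16) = (m - 5)*(m - 4)*(m - 2)*(m + 4)*(m + 4)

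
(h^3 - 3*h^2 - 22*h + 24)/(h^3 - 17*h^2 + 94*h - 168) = (h^2 + 3*h - 4)/(h^2 - 11*h + 28)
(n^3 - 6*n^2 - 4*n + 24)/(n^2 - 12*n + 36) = (n^2 - 4)/(n - 6)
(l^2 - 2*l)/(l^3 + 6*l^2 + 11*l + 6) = l*(l - 2)/(l^3 + 6*l^2 + 11*l + 6)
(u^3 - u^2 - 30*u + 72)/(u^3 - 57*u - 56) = (-u^3 + u^2 + 30*u - 72)/(-u^3 + 57*u + 56)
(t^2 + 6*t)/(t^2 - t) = (t + 6)/(t - 1)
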